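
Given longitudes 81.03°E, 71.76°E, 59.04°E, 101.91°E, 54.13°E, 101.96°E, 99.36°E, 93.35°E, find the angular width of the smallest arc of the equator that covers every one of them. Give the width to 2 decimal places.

Sort the longitudes: +54.13°, +59.04°, +71.76°, +81.03°, +93.35°, +99.36°, +101.91°, +101.96°.
Eastward gaps between consecutive values (wrapping around): 4.91°, 12.72°, 9.27°, 12.32°, 6.01°, 2.55°, 0.05°, 312.17°.
Largest gap = 312.17° ⇒ minimal covering band is its complement: 360° − 312.17° = 47.83°.
Band runs from +54.13° eastward to +101.96°.

47.83°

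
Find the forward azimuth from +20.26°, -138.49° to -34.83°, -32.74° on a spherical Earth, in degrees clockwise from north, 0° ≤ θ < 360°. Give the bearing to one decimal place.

120.1°

Δλ = -32.74 − -138.49 = 105.75°.
θ = atan2( sin Δλ · cos φ₂ , cos φ₁ · sin φ₂ − sin φ₁ · cos φ₂ · cos Δλ )
  = atan2(0.79003, -0.45865) = 120.137° → normalised to [0°, 360°): 120.137°.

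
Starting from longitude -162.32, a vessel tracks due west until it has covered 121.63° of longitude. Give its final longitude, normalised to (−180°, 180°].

Start at -162.32°; shift −121.63° → -283.95°.
-283.95° lies outside (−180°, 180°]; add 360° → +76.05°.

+76.05°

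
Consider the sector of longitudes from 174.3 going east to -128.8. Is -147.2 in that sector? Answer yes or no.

Band width going east from +174.3° to -128.8°: ((-128.8 − 174.3) mod 360) = 56.9°.
Offset of -147.2° east of the west edge: ((-147.2 − 174.3) mod 360) = 38.5°.
38.5° ≤ 56.9° ⇒ inside.

Yes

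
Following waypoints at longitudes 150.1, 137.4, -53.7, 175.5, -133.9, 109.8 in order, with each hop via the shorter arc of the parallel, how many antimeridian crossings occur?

Leg 1: +150.1° → +137.4°, shortest Δλ = -12.7° (west) — does not cross 180°.
Leg 2: +137.4° → -53.7°, shortest Δλ = 168.9° (east) — crosses 180°.
Leg 3: -53.7° → +175.5°, shortest Δλ = -130.8° (west) — crosses 180°.
Leg 4: +175.5° → -133.9°, shortest Δλ = 50.6° (east) — crosses 180°.
Leg 5: -133.9° → +109.8°, shortest Δλ = -116.3° (west) — crosses 180°.
Total crossings: 4.

4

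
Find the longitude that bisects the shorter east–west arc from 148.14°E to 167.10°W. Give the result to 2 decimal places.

Signed shortest Δλ from +148.14° to -167.10° is +44.76°.
Midpoint longitude = +148.14° + (+44.76°)/2 = +148.14° + 22.38° = +170.52°.
(The naïve average (+148.14 + -167.10)/2 = -9.48° is on the wrong side of the globe.)

170.52°E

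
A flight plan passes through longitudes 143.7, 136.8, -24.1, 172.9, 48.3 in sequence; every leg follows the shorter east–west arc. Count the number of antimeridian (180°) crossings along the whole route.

Leg 1: +143.7° → +136.8°, shortest Δλ = -6.9° (west) — does not cross 180°.
Leg 2: +136.8° → -24.1°, shortest Δλ = -160.9° (west) — does not cross 180°.
Leg 3: -24.1° → +172.9°, shortest Δλ = -163.0° (west) — crosses 180°.
Leg 4: +172.9° → +48.3°, shortest Δλ = -124.6° (west) — does not cross 180°.
Total crossings: 1.

1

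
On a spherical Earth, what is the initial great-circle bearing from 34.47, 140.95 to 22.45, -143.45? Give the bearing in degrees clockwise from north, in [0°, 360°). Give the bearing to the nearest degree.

78°

Δλ = -143.45 − 140.95 = -284.40°; wrapped into (−180°, 180°]: 75.60°.
θ = atan2( sin Δλ · cos φ₂ , cos φ₁ · sin φ₂ − sin φ₁ · cos φ₂ · cos Δλ )
  = atan2(0.89518, 0.18474) = 78.339° → normalised to [0°, 360°): 78.339°.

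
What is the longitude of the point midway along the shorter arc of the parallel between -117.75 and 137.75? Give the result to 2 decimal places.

Signed shortest Δλ from -117.75° to +137.75° is -104.50°.
Midpoint longitude = -117.75° + (-104.50°)/2 = -117.75° − 52.25° = -170.00°.
(The naïve average (-117.75 + +137.75)/2 = 10.0° is on the wrong side of the globe.)

-170.00°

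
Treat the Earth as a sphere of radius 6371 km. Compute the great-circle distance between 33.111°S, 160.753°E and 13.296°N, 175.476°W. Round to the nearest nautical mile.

Δλ = -175.476 − 160.753 = -336.229°; wrapped into (−180°, 180°]: 23.771°.
Δφ = 13.296 − -33.111 = 46.407°.
a = sin²(Δφ/2) + cos φ₁ · cos φ₂ · sin²(Δλ/2) = 0.189812.
c = 2·atan2(√a, √(1−a)) = 0.90157 rad → d = 6371·c ≈ 5743.93 km ≈ 3101.47 nmi.

3101 nmi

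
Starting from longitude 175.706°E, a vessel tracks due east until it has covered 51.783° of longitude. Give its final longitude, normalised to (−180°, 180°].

132.511°W

Start at +175.706°; shift +51.783° → +227.489°.
+227.489° lies outside (−180°, 180°]; subtract 360° → -132.511°.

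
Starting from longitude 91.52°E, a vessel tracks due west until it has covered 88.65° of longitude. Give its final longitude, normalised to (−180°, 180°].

Start at +91.52°; shift −88.65° → +2.87°.
+2.87° already lies in (−180°, 180°].

2.87°E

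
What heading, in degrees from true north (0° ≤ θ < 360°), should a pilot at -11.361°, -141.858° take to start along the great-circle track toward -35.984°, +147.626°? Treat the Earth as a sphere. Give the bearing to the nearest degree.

236°

Δλ = 147.626 − -141.858 = 289.484°; wrapped into (−180°, 180°]: -70.516°.
θ = atan2( sin Δλ · cos φ₂ , cos φ₁ · sin φ₂ − sin φ₁ · cos φ₂ · cos Δλ )
  = atan2(-0.76284, -0.52288) = -124.428° → normalised to [0°, 360°): 235.572°.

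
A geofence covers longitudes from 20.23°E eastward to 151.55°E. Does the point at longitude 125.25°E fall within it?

Yes

Band width going east from +20.23° to +151.55°: ((151.55 − 20.23) mod 360) = 131.32°.
Offset of +125.25° east of the west edge: ((125.25 − 20.23) mod 360) = 105.02°.
105.02° ≤ 131.32° ⇒ inside.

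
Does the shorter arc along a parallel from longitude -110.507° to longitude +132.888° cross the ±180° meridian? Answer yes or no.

Yes

Naïve |132.888 − -110.507| = 243.395° > 180°, so the shorter arc goes the other way round — across 180°.
Signed shortest Δλ = ((132.888 − -110.507 + 180) mod 360) − 180 = -116.605°.
Going west by 116.605° from -110.507° passes through 180° before reaching +132.888°.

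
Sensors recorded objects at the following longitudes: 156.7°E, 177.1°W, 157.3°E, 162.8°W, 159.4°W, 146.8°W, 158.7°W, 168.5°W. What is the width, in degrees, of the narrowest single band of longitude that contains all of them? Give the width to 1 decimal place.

Sort the longitudes: -177.1°, -168.5°, -162.8°, -159.4°, -158.7°, -146.8°, +156.7°, +157.3°.
Eastward gaps between consecutive values (wrapping around): 8.6°, 5.7°, 3.4°, 0.7°, 11.9°, 303.5°, 0.6°, 25.6°.
Largest gap = 303.5° ⇒ minimal covering band is its complement: 360° − 303.5° = 56.5°.
Band runs from +156.7° eastward to -146.8°, crossing the antimeridian.

56.5°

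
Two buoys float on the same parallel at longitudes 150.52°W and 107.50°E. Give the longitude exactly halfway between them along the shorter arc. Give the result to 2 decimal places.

Signed shortest Δλ from -150.52° to +107.50° is -101.98°.
Midpoint longitude = -150.52° + (-101.98°)/2 = -150.52° − 50.99° = -201.51°.
Normalise into (−180°, 180°]: +158.49°.
(The naïve average (-150.52 + +107.50)/2 = -21.51° is on the wrong side of the globe.)

158.49°E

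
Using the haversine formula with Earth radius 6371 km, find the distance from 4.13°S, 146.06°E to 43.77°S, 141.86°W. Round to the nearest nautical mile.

4458 nmi

Δλ = -141.86 − 146.06 = -287.92°; wrapped into (−180°, 180°]: 72.08°.
Δφ = -43.77 − -4.13 = -39.64°.
a = sin²(Δφ/2) + cos φ₁ · cos φ₂ · sin²(Δλ/2) = 0.364284.
c = 2·atan2(√a, √(1−a)) = 1.29591 rad → d = 6371·c ≈ 8256.27 km ≈ 4458.03 nmi.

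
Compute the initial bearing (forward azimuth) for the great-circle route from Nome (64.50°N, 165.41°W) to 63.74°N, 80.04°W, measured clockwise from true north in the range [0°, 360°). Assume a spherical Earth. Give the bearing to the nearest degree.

Δλ = -80.04 − -165.41 = 85.37°.
θ = atan2( sin Δλ · cos φ₂ , cos φ₁ · sin φ₂ − sin φ₁ · cos φ₂ · cos Δλ )
  = atan2(0.44100, 0.35385) = 51.258° → normalised to [0°, 360°): 51.258°.

51°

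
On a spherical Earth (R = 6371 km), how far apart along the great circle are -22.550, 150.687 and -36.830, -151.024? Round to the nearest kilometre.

5760 km

Δλ = -151.024 − 150.687 = -301.711°; wrapped into (−180°, 180°]: 58.289°.
Δφ = -36.830 − -22.550 = -14.280°.
a = sin²(Δφ/2) + cos φ₁ · cos φ₂ · sin²(Δλ/2) = 0.190780.
c = 2·atan2(√a, √(1−a)) = 0.90404 rad → d = 6371·c ≈ 5759.63 km.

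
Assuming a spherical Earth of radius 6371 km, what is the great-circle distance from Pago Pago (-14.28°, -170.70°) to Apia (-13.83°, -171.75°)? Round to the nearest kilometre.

124 km

Δλ = -171.75 − -170.70 = -1.05°.
Δφ = -13.83 − -14.28 = 0.45°.
a = sin²(Δφ/2) + cos φ₁ · cos φ₂ · sin²(Δλ/2) = 0.000094.
c = 2·atan2(√a, √(1−a)) = 0.01943 rad → d = 6371·c ≈ 123.82 km.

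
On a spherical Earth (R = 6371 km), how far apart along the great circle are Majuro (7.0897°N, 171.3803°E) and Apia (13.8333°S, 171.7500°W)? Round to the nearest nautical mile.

Δλ = -171.7500 − 171.3803 = -343.1303°; wrapped into (−180°, 180°]: 16.8697°.
Δφ = -13.8333 − 7.0897 = -20.9230°.
a = sin²(Δφ/2) + cos φ₁ · cos φ₂ · sin²(Δλ/2) = 0.053702.
c = 2·atan2(√a, √(1−a)) = 0.46773 rad → d = 6371·c ≈ 2979.88 km ≈ 1609.01 nmi.

1609 nmi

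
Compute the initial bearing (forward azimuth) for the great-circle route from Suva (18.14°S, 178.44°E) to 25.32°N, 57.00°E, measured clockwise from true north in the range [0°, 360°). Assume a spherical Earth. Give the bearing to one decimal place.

Δλ = 57.00 − 178.44 = -121.44°.
θ = atan2( sin Δλ · cos φ₂ , cos φ₁ · sin φ₂ − sin φ₁ · cos φ₂ · cos Δλ )
  = atan2(-0.77122, 0.25962) = -71.395° → normalised to [0°, 360°): 288.605°.

288.6°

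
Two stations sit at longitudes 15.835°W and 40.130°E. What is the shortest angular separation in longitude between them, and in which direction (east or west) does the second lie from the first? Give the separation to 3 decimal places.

55.965° east

Raw difference: 40.130 − -15.835 = 55.965°.
Normalise into (−180°, 180°]: 55.965° stays 55.965°.
Positive ⇒ the second point lies to the east; separation 55.965°.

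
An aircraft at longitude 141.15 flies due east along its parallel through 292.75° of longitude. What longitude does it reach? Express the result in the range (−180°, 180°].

Start at +141.15°; shift +292.75° → +433.90°.
+433.90° lies outside (−180°, 180°]; subtract 360° → +73.90°.

+73.90°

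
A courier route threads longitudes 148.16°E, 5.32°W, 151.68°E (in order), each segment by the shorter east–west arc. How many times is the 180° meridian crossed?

0

Leg 1: +148.16° → -5.32°, shortest Δλ = -153.48° (west) — does not cross 180°.
Leg 2: -5.32° → +151.68°, shortest Δλ = 157.0° (east) — does not cross 180°.
Total crossings: 0.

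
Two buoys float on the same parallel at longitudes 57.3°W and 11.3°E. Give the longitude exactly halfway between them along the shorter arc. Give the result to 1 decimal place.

Signed shortest Δλ from -57.3° to +11.3° is +68.6°.
Midpoint longitude = -57.3° + (+68.6°)/2 = -57.3° + 34.3° = -23.0°.

23.0°W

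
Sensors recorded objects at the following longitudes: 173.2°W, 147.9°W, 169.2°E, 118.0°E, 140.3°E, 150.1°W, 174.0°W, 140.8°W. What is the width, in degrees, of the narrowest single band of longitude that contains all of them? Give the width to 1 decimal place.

Sort the longitudes: -174.0°, -173.2°, -150.1°, -147.9°, -140.8°, +118.0°, +140.3°, +169.2°.
Eastward gaps between consecutive values (wrapping around): 0.8°, 23.1°, 2.2°, 7.1°, 258.8°, 22.3°, 28.9°, 16.8°.
Largest gap = 258.8° ⇒ minimal covering band is its complement: 360° − 258.8° = 101.2°.
Band runs from +118.0° eastward to -140.8°, crossing the antimeridian.

101.2°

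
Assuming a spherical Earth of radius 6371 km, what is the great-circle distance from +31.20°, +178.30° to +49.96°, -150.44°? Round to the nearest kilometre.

Δλ = -150.44 − 178.30 = -328.74°; wrapped into (−180°, 180°]: 31.26°.
Δφ = 49.96 − 31.20 = 18.76°.
a = sin²(Δφ/2) + cos φ₁ · cos φ₂ · sin²(Δλ/2) = 0.066507.
c = 2·atan2(√a, √(1−a)) = 0.52167 rad → d = 6371·c ≈ 3323.59 km.

3324 km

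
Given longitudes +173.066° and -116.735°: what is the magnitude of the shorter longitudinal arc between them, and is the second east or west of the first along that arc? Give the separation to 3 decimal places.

70.199° east

Raw difference: -116.735 − 173.066 = -289.801°.
Normalise into (−180°, 180°]: -289.801° + 360° = 70.199°.
Positive ⇒ the second point lies to the east; separation 70.199°.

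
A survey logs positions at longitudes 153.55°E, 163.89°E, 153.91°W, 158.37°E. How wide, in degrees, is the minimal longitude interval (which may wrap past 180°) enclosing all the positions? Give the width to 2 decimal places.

Sort the longitudes: -153.91°, +153.55°, +158.37°, +163.89°.
Eastward gaps between consecutive values (wrapping around): 307.46°, 4.82°, 5.52°, 42.20°.
Largest gap = 307.46° ⇒ minimal covering band is its complement: 360° − 307.46° = 52.54°.
Band runs from +153.55° eastward to -153.91°, crossing the antimeridian.

52.54°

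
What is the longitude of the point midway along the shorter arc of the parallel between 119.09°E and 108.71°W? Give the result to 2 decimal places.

174.81°W

Signed shortest Δλ from +119.09° to -108.71° is +132.20°.
Midpoint longitude = +119.09° + (+132.20°)/2 = +119.09° + 66.10° = +185.19°.
Normalise into (−180°, 180°]: -174.81°.
(The naïve average (+119.09 + -108.71)/2 = 5.19° is on the wrong side of the globe.)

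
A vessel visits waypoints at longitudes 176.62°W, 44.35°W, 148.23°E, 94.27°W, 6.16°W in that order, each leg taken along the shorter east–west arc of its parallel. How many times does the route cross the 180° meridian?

2

Leg 1: -176.62° → -44.35°, shortest Δλ = 132.27° (east) — does not cross 180°.
Leg 2: -44.35° → +148.23°, shortest Δλ = -167.42° (west) — crosses 180°.
Leg 3: +148.23° → -94.27°, shortest Δλ = 117.5° (east) — crosses 180°.
Leg 4: -94.27° → -6.16°, shortest Δλ = 88.11° (east) — does not cross 180°.
Total crossings: 2.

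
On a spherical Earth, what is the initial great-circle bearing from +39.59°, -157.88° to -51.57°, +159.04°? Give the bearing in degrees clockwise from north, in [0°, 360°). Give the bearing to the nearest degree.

205°

Δλ = 159.04 − -157.88 = 316.92°; wrapped into (−180°, 180°]: -43.08°.
θ = atan2( sin Δλ · cos φ₂ , cos φ₁ · sin φ₂ − sin φ₁ · cos φ₂ · cos Δλ )
  = atan2(-0.42454, -0.89300) = -154.573° → normalised to [0°, 360°): 205.427°.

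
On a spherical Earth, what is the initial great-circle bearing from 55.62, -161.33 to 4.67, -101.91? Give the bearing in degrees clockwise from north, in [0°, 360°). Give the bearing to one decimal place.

113.5°

Δλ = -101.91 − -161.33 = 59.42°.
θ = atan2( sin Δλ · cos φ₂ , cos φ₁ · sin φ₂ − sin φ₁ · cos φ₂ · cos Δλ )
  = atan2(0.85806, -0.37250) = 113.467° → normalised to [0°, 360°): 113.467°.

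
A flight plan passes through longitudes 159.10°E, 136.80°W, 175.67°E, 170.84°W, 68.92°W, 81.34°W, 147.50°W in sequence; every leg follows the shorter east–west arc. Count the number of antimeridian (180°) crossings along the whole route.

3

Leg 1: +159.10° → -136.80°, shortest Δλ = 64.1° (east) — crosses 180°.
Leg 2: -136.80° → +175.67°, shortest Δλ = -47.53° (west) — crosses 180°.
Leg 3: +175.67° → -170.84°, shortest Δλ = 13.49° (east) — crosses 180°.
Leg 4: -170.84° → -68.92°, shortest Δλ = 101.92° (east) — does not cross 180°.
Leg 5: -68.92° → -81.34°, shortest Δλ = -12.42° (west) — does not cross 180°.
Leg 6: -81.34° → -147.50°, shortest Δλ = -66.16° (west) — does not cross 180°.
Total crossings: 3.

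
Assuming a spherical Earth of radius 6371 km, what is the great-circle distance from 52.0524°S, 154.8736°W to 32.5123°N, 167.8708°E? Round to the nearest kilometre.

Δλ = 167.8708 − -154.8736 = 322.7444°; wrapped into (−180°, 180°]: -37.2556°.
Δφ = 32.5123 − -52.0524 = 84.5647°.
a = sin²(Δφ/2) + cos φ₁ · cos φ₂ · sin²(Δλ/2) = 0.505548.
c = 2·atan2(√a, √(1−a)) = 1.58189 rad → d = 6371·c ≈ 10078.23 km.

10078 km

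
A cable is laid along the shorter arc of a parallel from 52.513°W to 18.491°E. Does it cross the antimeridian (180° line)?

No

Signed shortest Δλ = ((18.491 − -52.513 + 180) mod 360) − 180 = 71.004°.
Going east by 71.004° from -52.513° reaches +18.491° without touching 180°.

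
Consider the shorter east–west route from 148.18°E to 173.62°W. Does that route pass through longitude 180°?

Naïve |-173.62 − 148.18| = 321.8° > 180°, so the shorter arc goes the other way round — across 180°.
Signed shortest Δλ = ((-173.62 − 148.18 + 180) mod 360) − 180 = 38.2°.
Going east by 38.2° from +148.18° passes through 180° before reaching -173.62°.

Yes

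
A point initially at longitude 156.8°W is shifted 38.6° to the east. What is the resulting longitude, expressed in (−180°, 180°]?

118.2°W

Start at -156.8°; shift +38.6° → -118.2°.
-118.2° already lies in (−180°, 180°].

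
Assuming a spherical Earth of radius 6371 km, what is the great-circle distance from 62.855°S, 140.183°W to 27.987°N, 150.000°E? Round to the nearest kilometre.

11806 km

Δλ = 150.000 − -140.183 = 290.183°; wrapped into (−180°, 180°]: -69.817°.
Δφ = 27.987 − -62.855 = 90.842°.
a = sin²(Δφ/2) + cos φ₁ · cos φ₂ · sin²(Δλ/2) = 0.639289.
c = 2·atan2(√a, √(1−a)) = 1.85311 rad → d = 6371·c ≈ 11806.17 km.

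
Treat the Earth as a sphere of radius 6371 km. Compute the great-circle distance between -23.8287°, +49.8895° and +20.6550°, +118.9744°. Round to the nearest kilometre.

Δλ = 118.9744 − 49.8895 = 69.0849°.
Δφ = 20.6550 − -23.8287 = 44.4837°.
a = sin²(Δφ/2) + cos φ₁ · cos φ₂ · sin²(Δλ/2) = 0.418472.
c = 2·atan2(√a, √(1−a)) = 1.40701 rad → d = 6371·c ≈ 8964.06 km.

8964 km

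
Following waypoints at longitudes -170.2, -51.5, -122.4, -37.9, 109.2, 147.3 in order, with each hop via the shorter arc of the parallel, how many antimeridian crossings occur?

0

Leg 1: -170.2° → -51.5°, shortest Δλ = 118.7° (east) — does not cross 180°.
Leg 2: -51.5° → -122.4°, shortest Δλ = -70.9° (west) — does not cross 180°.
Leg 3: -122.4° → -37.9°, shortest Δλ = 84.5° (east) — does not cross 180°.
Leg 4: -37.9° → +109.2°, shortest Δλ = 147.1° (east) — does not cross 180°.
Leg 5: +109.2° → +147.3°, shortest Δλ = 38.1° (east) — does not cross 180°.
Total crossings: 0.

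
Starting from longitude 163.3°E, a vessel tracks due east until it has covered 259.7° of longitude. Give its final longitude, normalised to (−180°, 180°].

Start at +163.3°; shift +259.7° → +423.0°.
+423.0° lies outside (−180°, 180°]; subtract 360° → +63.0°.

63.0°E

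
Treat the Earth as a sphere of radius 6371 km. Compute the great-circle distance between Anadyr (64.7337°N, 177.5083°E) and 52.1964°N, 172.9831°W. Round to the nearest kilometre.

Δλ = -172.9831 − 177.5083 = -350.4914°; wrapped into (−180°, 180°]: 9.5086°.
Δφ = 52.1964 − 64.7337 = -12.5373°.
a = sin²(Δφ/2) + cos φ₁ · cos φ₂ · sin²(Δλ/2) = 0.013720.
c = 2·atan2(√a, √(1−a)) = 0.23480 rad → d = 6371·c ≈ 1495.93 km.

1496 km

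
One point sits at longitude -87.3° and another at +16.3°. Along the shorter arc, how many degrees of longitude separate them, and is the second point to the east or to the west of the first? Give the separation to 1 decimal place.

Raw difference: 16.3 − -87.3 = 103.6°.
Normalise into (−180°, 180°]: 103.6° stays 103.6°.
Positive ⇒ the second point lies to the east; separation 103.6°.

103.6° east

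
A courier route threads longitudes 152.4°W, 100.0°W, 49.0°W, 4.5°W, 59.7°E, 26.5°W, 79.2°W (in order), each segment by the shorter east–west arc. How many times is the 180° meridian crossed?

Leg 1: -152.4° → -100.0°, shortest Δλ = 52.4° (east) — does not cross 180°.
Leg 2: -100.0° → -49.0°, shortest Δλ = 51.0° (east) — does not cross 180°.
Leg 3: -49.0° → -4.5°, shortest Δλ = 44.5° (east) — does not cross 180°.
Leg 4: -4.5° → +59.7°, shortest Δλ = 64.2° (east) — does not cross 180°.
Leg 5: +59.7° → -26.5°, shortest Δλ = -86.2° (west) — does not cross 180°.
Leg 6: -26.5° → -79.2°, shortest Δλ = -52.7° (west) — does not cross 180°.
Total crossings: 0.

0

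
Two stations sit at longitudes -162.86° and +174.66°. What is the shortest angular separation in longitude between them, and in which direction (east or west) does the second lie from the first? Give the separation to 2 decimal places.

22.48° west

Raw difference: 174.66 − -162.86 = 337.52°.
Normalise into (−180°, 180°]: 337.52° − 360° = -22.48°.
Negative ⇒ the second point lies to the west; separation 22.48°.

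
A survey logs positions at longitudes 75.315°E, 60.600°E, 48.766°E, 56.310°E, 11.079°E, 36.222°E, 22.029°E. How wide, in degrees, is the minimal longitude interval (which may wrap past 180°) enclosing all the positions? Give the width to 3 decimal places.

Sort the longitudes: +11.079°, +22.029°, +36.222°, +48.766°, +56.310°, +60.600°, +75.315°.
Eastward gaps between consecutive values (wrapping around): 10.950°, 14.193°, 12.544°, 7.544°, 4.290°, 14.715°, 295.764°.
Largest gap = 295.764° ⇒ minimal covering band is its complement: 360° − 295.764° = 64.236°.
Band runs from +11.079° eastward to +75.315°.

64.236°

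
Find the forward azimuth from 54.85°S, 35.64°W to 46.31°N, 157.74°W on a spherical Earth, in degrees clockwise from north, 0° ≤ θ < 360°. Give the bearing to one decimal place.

281.2°

Δλ = -157.74 − -35.64 = -122.10°.
θ = atan2( sin Δλ · cos φ₂ , cos φ₁ · sin φ₂ − sin φ₁ · cos φ₂ · cos Δλ )
  = atan2(-0.58515, 0.11616) = -78.772° → normalised to [0°, 360°): 281.228°.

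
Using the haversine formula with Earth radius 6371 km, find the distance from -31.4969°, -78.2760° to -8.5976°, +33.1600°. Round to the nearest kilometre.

11486 km

Δλ = 33.1600 − -78.2760 = 111.4360°.
Δφ = -8.5976 − -31.4969 = 22.8993°.
a = sin²(Δφ/2) + cos φ₁ · cos φ₂ · sin²(Δλ/2) = 0.615006.
c = 2·atan2(√a, √(1−a)) = 1.80289 rad → d = 6371·c ≈ 11486.19 km.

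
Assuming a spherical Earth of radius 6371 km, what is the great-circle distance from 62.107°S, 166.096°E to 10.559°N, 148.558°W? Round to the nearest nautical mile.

Δλ = -148.558 − 166.096 = -314.654°; wrapped into (−180°, 180°]: 45.346°.
Δφ = 10.559 − -62.107 = 72.666°.
a = sin²(Δφ/2) + cos φ₁ · cos φ₂ · sin²(Δλ/2) = 0.419365.
c = 2·atan2(√a, √(1−a)) = 1.40882 rad → d = 6371·c ≈ 8975.59 km ≈ 4846.43 nmi.

4846 nmi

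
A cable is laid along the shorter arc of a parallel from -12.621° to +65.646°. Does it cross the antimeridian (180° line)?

Signed shortest Δλ = ((65.646 − -12.621 + 180) mod 360) − 180 = 78.267°.
Going east by 78.267° from -12.621° reaches +65.646° without touching 180°.

No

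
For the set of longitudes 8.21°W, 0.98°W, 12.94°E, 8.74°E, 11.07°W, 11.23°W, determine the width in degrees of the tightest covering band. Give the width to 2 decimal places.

Sort the longitudes: -11.23°, -11.07°, -8.21°, -0.98°, +8.74°, +12.94°.
Eastward gaps between consecutive values (wrapping around): 0.16°, 2.86°, 7.23°, 9.72°, 4.20°, 335.83°.
Largest gap = 335.83° ⇒ minimal covering band is its complement: 360° − 335.83° = 24.17°.
Band runs from -11.23° eastward to +12.94°.

24.17°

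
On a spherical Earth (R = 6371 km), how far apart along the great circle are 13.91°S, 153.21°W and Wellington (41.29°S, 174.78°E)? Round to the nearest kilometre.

Δλ = 174.78 − -153.21 = 327.99°; wrapped into (−180°, 180°]: -32.01°.
Δφ = -41.29 − -13.91 = -27.38°.
a = sin²(Δφ/2) + cos φ₁ · cos φ₂ · sin²(Δλ/2) = 0.111458.
c = 2·atan2(√a, √(1−a)) = 0.68078 rad → d = 6371·c ≈ 4337.24 km.

4337 km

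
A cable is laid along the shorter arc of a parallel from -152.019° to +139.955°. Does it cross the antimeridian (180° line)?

Yes

Naïve |139.955 − -152.019| = 291.974° > 180°, so the shorter arc goes the other way round — across 180°.
Signed shortest Δλ = ((139.955 − -152.019 + 180) mod 360) − 180 = -68.026°.
Going west by 68.026° from -152.019° passes through 180° before reaching +139.955°.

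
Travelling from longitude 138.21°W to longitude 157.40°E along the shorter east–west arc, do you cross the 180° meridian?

Yes

Naïve |157.40 − -138.21| = 295.61° > 180°, so the shorter arc goes the other way round — across 180°.
Signed shortest Δλ = ((157.40 − -138.21 + 180) mod 360) − 180 = -64.39°.
Going west by 64.39° from -138.21° passes through 180° before reaching +157.40°.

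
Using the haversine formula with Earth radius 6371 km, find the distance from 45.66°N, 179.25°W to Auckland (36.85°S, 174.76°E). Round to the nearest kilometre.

Δλ = 174.76 − -179.25 = 354.01°; wrapped into (−180°, 180°]: -5.99°.
Δφ = -36.85 − 45.66 = -82.51°.
a = sin²(Δφ/2) + cos φ₁ · cos φ₂ · sin²(Δλ/2) = 0.436350.
c = 2·atan2(√a, √(1−a)) = 1.44315 rad → d = 6371·c ≈ 9194.31 km.

9194 km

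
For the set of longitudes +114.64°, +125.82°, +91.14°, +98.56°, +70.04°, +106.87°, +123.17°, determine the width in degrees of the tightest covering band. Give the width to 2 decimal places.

Sort the longitudes: +70.04°, +91.14°, +98.56°, +106.87°, +114.64°, +123.17°, +125.82°.
Eastward gaps between consecutive values (wrapping around): 21.10°, 7.42°, 8.31°, 7.77°, 8.53°, 2.65°, 304.22°.
Largest gap = 304.22° ⇒ minimal covering band is its complement: 360° − 304.22° = 55.78°.
Band runs from +70.04° eastward to +125.82°.

55.78°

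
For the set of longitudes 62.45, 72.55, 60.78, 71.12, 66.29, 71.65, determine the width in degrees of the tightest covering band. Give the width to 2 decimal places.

Sort the longitudes: +60.78°, +62.45°, +66.29°, +71.12°, +71.65°, +72.55°.
Eastward gaps between consecutive values (wrapping around): 1.67°, 3.84°, 4.83°, 0.53°, 0.90°, 348.23°.
Largest gap = 348.23° ⇒ minimal covering band is its complement: 360° − 348.23° = 11.77°.
Band runs from +60.78° eastward to +72.55°.

11.77°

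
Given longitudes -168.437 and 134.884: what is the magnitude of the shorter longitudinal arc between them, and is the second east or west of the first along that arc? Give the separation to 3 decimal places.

56.679° west

Raw difference: 134.884 − -168.437 = 303.321°.
Normalise into (−180°, 180°]: 303.321° − 360° = -56.679°.
Negative ⇒ the second point lies to the west; separation 56.679°.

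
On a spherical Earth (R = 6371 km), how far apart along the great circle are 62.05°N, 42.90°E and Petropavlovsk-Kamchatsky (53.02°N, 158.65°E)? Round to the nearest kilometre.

6041 km

Δλ = 158.65 − 42.90 = 115.75°.
Δφ = 53.02 − 62.05 = -9.03°.
a = sin²(Δφ/2) + cos φ₁ · cos φ₂ · sin²(Δλ/2) = 0.208411.
c = 2·atan2(√a, √(1−a)) = 0.94816 rad → d = 6371·c ≈ 6040.73 km.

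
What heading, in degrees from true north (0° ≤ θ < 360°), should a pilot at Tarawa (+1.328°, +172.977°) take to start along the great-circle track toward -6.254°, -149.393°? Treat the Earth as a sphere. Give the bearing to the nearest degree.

102°

Δλ = -149.393 − 172.977 = -322.370°; wrapped into (−180°, 180°]: 37.630°.
θ = atan2( sin Δλ · cos φ₂ , cos φ₁ · sin φ₂ − sin φ₁ · cos φ₂ · cos Δλ )
  = atan2(0.60693, -0.12715) = 101.832° → normalised to [0°, 360°): 101.832°.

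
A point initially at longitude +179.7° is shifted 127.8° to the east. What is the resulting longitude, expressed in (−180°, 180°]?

Start at +179.7°; shift +127.8° → +307.5°.
+307.5° lies outside (−180°, 180°]; subtract 360° → -52.5°.

-52.5°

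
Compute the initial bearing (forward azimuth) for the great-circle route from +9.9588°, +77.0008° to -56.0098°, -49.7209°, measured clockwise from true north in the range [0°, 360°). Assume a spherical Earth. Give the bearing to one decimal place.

Δλ = -49.7209 − 77.0008 = -126.7217°.
θ = atan2( sin Δλ · cos φ₂ , cos φ₁ · sin φ₂ − sin φ₁ · cos φ₂ · cos Δλ )
  = atan2(-0.44811, -0.75883) = -149.437° → normalised to [0°, 360°): 210.563°.

210.6°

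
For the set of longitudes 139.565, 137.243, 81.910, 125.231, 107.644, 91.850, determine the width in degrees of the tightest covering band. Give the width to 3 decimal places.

57.655°

Sort the longitudes: +81.910°, +91.850°, +107.644°, +125.231°, +137.243°, +139.565°.
Eastward gaps between consecutive values (wrapping around): 9.940°, 15.794°, 17.587°, 12.012°, 2.322°, 302.345°.
Largest gap = 302.345° ⇒ minimal covering band is its complement: 360° − 302.345° = 57.655°.
Band runs from +81.910° eastward to +139.565°.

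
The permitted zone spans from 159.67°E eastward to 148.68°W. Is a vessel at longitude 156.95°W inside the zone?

Band width going east from +159.67° to -148.68°: ((-148.68 − 159.67) mod 360) = 51.65°.
Offset of -156.95° east of the west edge: ((-156.95 − 159.67) mod 360) = 43.38°.
43.38° ≤ 51.65° ⇒ inside.

Yes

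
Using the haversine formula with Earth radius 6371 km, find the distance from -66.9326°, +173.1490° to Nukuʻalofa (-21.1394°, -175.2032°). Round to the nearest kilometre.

5159 km

Δλ = -175.2032 − 173.1490 = -348.3522°; wrapped into (−180°, 180°]: 11.6478°.
Δφ = -21.1394 − -66.9326 = 45.7932°.
a = sin²(Δφ/2) + cos φ₁ · cos φ₂ · sin²(Δλ/2) = 0.155138.
c = 2·atan2(√a, √(1−a)) = 0.80969 rad → d = 6371·c ≈ 5158.52 km.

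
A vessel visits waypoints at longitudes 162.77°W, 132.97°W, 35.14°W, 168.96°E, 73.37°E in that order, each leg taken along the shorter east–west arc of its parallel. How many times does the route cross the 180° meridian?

Leg 1: -162.77° → -132.97°, shortest Δλ = 29.8° (east) — does not cross 180°.
Leg 2: -132.97° → -35.14°, shortest Δλ = 97.83° (east) — does not cross 180°.
Leg 3: -35.14° → +168.96°, shortest Δλ = -155.9° (west) — crosses 180°.
Leg 4: +168.96° → +73.37°, shortest Δλ = -95.59° (west) — does not cross 180°.
Total crossings: 1.

1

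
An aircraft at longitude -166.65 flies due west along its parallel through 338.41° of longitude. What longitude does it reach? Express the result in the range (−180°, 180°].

Start at -166.65°; shift −338.41° → -505.06°.
-505.06° lies outside (−180°, 180°]; add 360° → -145.06°.

-145.06°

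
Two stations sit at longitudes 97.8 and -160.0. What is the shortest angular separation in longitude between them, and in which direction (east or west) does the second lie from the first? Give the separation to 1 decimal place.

Raw difference: -160.0 − 97.8 = -257.8°.
Normalise into (−180°, 180°]: -257.8° + 360° = 102.2°.
Positive ⇒ the second point lies to the east; separation 102.2°.

102.2° east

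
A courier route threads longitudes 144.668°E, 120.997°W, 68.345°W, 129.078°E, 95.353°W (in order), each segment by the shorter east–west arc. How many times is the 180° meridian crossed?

3

Leg 1: +144.668° → -120.997°, shortest Δλ = 94.335° (east) — crosses 180°.
Leg 2: -120.997° → -68.345°, shortest Δλ = 52.652° (east) — does not cross 180°.
Leg 3: -68.345° → +129.078°, shortest Δλ = -162.577° (west) — crosses 180°.
Leg 4: +129.078° → -95.353°, shortest Δλ = 135.569° (east) — crosses 180°.
Total crossings: 3.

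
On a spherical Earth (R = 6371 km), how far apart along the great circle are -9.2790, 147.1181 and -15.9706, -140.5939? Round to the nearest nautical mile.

4236 nmi

Δλ = -140.5939 − 147.1181 = -287.7120°; wrapped into (−180°, 180°]: 72.2880°.
Δφ = -15.9706 − -9.2790 = -6.6916°.
a = sin²(Δφ/2) + cos φ₁ · cos φ₂ · sin²(Δλ/2) = 0.333486.
c = 2·atan2(√a, √(1−a)) = 1.23128 rad → d = 6371·c ≈ 7844.51 km ≈ 4235.70 nmi.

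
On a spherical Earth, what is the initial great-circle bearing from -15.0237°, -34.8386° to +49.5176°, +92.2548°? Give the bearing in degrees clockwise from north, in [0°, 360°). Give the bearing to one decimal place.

Δλ = 92.2548 − -34.8386 = 127.0934°.
θ = atan2( sin Δλ · cos φ₂ , cos φ₁ · sin φ₂ − sin φ₁ · cos φ₂ · cos Δλ )
  = atan2(0.51785, 0.63311) = 39.281° → normalised to [0°, 360°): 39.281°.

39.3°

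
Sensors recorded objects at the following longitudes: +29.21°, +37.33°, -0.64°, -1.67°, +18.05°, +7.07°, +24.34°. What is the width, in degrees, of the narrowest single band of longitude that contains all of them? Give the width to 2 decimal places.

39.00°

Sort the longitudes: -1.67°, -0.64°, +7.07°, +18.05°, +24.34°, +29.21°, +37.33°.
Eastward gaps between consecutive values (wrapping around): 1.03°, 7.71°, 10.98°, 6.29°, 4.87°, 8.12°, 321.00°.
Largest gap = 321.00° ⇒ minimal covering band is its complement: 360° − 321.00° = 39.00°.
Band runs from -1.67° eastward to +37.33°.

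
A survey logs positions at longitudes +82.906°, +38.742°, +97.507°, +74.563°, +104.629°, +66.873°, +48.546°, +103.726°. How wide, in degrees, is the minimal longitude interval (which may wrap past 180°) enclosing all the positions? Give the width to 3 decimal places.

Sort the longitudes: +38.742°, +48.546°, +66.873°, +74.563°, +82.906°, +97.507°, +103.726°, +104.629°.
Eastward gaps between consecutive values (wrapping around): 9.804°, 18.327°, 7.690°, 8.343°, 14.601°, 6.219°, 0.903°, 294.113°.
Largest gap = 294.113° ⇒ minimal covering band is its complement: 360° − 294.113° = 65.887°.
Band runs from +38.742° eastward to +104.629°.

65.887°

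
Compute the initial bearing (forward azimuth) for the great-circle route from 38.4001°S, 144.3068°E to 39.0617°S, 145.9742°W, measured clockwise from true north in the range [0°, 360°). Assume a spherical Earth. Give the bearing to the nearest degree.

Δλ = -145.9742 − 144.3068 = -290.2810°; wrapped into (−180°, 180°]: 69.7190°.
θ = atan2( sin Δλ · cos φ₂ , cos φ₁ · sin φ₂ − sin φ₁ · cos φ₂ · cos Δλ )
  = atan2(0.72833, -0.32667) = 114.157° → normalised to [0°, 360°): 114.157°.

114°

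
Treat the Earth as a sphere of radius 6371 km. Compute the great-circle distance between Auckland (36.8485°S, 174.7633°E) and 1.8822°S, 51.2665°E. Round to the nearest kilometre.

Δλ = 51.2665 − 174.7633 = -123.4968°.
Δφ = -1.8822 − -36.8485 = 34.9663°.
a = sin²(Δφ/2) + cos φ₁ · cos φ₂ · sin²(Δλ/2) = 0.710850.
c = 2·atan2(√a, √(1−a)) = 2.00612 rad → d = 6371·c ≈ 12780.97 km.

12781 km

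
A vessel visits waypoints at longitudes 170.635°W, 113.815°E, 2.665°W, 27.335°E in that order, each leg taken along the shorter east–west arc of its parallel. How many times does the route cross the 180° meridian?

1

Leg 1: -170.635° → +113.815°, shortest Δλ = -75.55° (west) — crosses 180°.
Leg 2: +113.815° → -2.665°, shortest Δλ = -116.48° (west) — does not cross 180°.
Leg 3: -2.665° → +27.335°, shortest Δλ = 30.0° (east) — does not cross 180°.
Total crossings: 1.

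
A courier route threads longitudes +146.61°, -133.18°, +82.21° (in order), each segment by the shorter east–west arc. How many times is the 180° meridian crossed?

2

Leg 1: +146.61° → -133.18°, shortest Δλ = 80.21° (east) — crosses 180°.
Leg 2: -133.18° → +82.21°, shortest Δλ = -144.61° (west) — crosses 180°.
Total crossings: 2.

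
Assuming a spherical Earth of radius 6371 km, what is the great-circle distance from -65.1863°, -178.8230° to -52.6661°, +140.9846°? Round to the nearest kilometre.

2628 km

Δλ = 140.9846 − -178.8230 = 319.8076°; wrapped into (−180°, 180°]: -40.1924°.
Δφ = -52.6661 − -65.1863 = 12.5202°.
a = sin²(Δφ/2) + cos φ₁ · cos φ₂ · sin²(Δλ/2) = 0.041938.
c = 2·atan2(√a, √(1−a)) = 0.41249 rad → d = 6371·c ≈ 2627.99 km.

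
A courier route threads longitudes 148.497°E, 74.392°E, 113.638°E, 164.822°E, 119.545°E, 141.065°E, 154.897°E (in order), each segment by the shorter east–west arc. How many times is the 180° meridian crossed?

0

Leg 1: +148.497° → +74.392°, shortest Δλ = -74.105° (west) — does not cross 180°.
Leg 2: +74.392° → +113.638°, shortest Δλ = 39.246° (east) — does not cross 180°.
Leg 3: +113.638° → +164.822°, shortest Δλ = 51.184° (east) — does not cross 180°.
Leg 4: +164.822° → +119.545°, shortest Δλ = -45.277° (west) — does not cross 180°.
Leg 5: +119.545° → +141.065°, shortest Δλ = 21.52° (east) — does not cross 180°.
Leg 6: +141.065° → +154.897°, shortest Δλ = 13.832° (east) — does not cross 180°.
Total crossings: 0.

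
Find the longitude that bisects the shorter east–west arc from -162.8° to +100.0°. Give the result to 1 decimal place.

+148.6°

Signed shortest Δλ from -162.8° to +100.0° is -97.2°.
Midpoint longitude = -162.8° + (-97.2°)/2 = -162.8° − 48.6° = -211.4°.
Normalise into (−180°, 180°]: +148.6°.
(The naïve average (-162.8 + +100.0)/2 = -31.4° is on the wrong side of the globe.)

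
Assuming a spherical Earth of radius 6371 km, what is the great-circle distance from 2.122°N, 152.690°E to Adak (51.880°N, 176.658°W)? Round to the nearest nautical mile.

3360 nmi

Δλ = -176.658 − 152.690 = -329.348°; wrapped into (−180°, 180°]: 30.652°.
Δφ = 51.880 − 2.122 = 49.758°.
a = sin²(Δφ/2) + cos φ₁ · cos φ₂ · sin²(Δλ/2) = 0.220087.
c = 2·atan2(√a, √(1−a)) = 0.97662 rad → d = 6371·c ≈ 6222.05 km ≈ 3359.64 nmi.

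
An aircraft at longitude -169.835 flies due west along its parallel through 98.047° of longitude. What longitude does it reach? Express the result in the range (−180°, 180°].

Start at -169.835°; shift −98.047° → -267.882°.
-267.882° lies outside (−180°, 180°]; add 360° → +92.118°.

+92.118°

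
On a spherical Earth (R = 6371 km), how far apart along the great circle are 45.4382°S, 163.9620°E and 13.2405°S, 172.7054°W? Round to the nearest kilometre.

4201 km

Δλ = -172.7054 − 163.9620 = -336.6674°; wrapped into (−180°, 180°]: 23.3326°.
Δφ = -13.2405 − -45.4382 = 32.1977°.
a = sin²(Δφ/2) + cos φ₁ · cos φ₂ · sin²(Δλ/2) = 0.104821.
c = 2·atan2(√a, √(1−a)) = 0.65940 rad → d = 6371·c ≈ 4201.06 km.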